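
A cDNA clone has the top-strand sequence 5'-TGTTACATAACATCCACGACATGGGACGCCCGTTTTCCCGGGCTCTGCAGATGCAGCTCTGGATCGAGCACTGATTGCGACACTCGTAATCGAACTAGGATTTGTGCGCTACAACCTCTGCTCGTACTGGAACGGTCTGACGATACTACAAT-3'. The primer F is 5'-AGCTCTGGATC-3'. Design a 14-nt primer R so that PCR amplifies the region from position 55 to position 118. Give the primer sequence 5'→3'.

The product's 3' end on the top strand is position 118.
The reverse primer anneals to the top strand over positions 105–118, i.e. to TGCGCTACAACCTC.
Its sequence written 5'→3' is the reverse complement: GAGGTTGTAGCGCA.

5'-GAGGTTGTAGCGCA-3'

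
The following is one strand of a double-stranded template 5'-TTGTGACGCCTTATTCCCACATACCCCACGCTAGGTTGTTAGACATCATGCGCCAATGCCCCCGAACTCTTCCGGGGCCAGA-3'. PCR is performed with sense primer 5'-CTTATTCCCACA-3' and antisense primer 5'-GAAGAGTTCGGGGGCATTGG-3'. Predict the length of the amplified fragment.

63 bp

Forward primer CTTATTCCCACA is found on the top strand at positions 10–21.
Taking the reverse complement of GAAGAGTTCGGGGGCATTGG gives CCAATGCCCCCGAACTCTTC, found at positions 53–72 on the template; the primer anneals here to the top strand with its 3' end pointing upstream.
The product runs from position 10 to position 72, so its length is 72 − 10 + 1 = 63 bp.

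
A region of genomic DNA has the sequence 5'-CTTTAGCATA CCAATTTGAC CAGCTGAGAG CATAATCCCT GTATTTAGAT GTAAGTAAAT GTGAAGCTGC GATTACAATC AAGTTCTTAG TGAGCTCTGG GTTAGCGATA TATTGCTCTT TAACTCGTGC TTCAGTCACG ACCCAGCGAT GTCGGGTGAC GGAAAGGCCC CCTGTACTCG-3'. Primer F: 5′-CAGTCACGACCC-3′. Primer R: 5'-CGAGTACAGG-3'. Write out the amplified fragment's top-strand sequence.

5'-CAGTCACGACCCAGCGATGTCGGGTGACGGAAAGGCCCCCTGTACTCG-3'

The forward primer matches the template at positions 133–144.
Taking the reverse complement of CGAGTACAGG gives CCTGTACTCG, found at positions 171–180 on the template; the primer anneals here to the top strand with its 3' end pointing upstream.
The product is the template from position 133 through 180 (48 bp).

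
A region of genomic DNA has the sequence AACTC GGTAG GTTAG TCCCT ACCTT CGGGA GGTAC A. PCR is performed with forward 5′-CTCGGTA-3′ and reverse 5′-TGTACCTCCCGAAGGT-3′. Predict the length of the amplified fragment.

Forward primer CTCGGTA is found on the top strand at positions 3–9.
Taking the reverse complement of TGTACCTCCCGAAGGT gives ACCTTCGGGAGGTACA, found at positions 21–36 on the template; the primer anneals here to the top strand with its 3' end pointing upstream.
Amplicon spans positions 3–36: 34 bp.

34 bp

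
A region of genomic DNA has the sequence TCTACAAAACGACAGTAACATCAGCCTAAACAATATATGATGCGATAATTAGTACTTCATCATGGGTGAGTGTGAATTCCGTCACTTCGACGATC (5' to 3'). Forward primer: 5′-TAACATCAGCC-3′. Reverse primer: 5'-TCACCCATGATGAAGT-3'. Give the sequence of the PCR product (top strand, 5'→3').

5'-TAACATCAGCCTAAACAATATATGATGCGATAATTAGTACTTCATCATGGGTGA-3'

Forward primer TAACATCAGCC is found on the top strand at positions 16–26.
Reverse complement of the reverse primer: ACTTCATCATGGGTGA. This occurs on the top strand at positions 54–69.
The product is the template from position 16 through 69 (54 bp).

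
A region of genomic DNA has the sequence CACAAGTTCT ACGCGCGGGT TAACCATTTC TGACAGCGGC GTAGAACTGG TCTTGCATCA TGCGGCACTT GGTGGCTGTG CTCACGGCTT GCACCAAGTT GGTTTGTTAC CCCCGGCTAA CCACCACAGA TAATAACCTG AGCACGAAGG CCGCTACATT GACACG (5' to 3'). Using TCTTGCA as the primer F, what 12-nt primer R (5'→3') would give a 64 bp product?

The forward primer binds at positions 51–57, so a 64 bp product ends at position 51 + 64 − 1 = 114.
The reverse primer anneals to the top strand over positions 103–114, i.e. to TTTGTTACCCCC.
Its sequence written 5'→3' is the reverse complement: GGGGGTAACAAA.

5'-GGGGGTAACAAA-3'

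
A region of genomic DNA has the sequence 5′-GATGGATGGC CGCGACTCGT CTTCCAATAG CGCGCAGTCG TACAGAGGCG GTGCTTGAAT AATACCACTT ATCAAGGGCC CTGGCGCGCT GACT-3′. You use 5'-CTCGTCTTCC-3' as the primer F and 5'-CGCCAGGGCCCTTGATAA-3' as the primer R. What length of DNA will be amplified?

Scanning the template, CTCGTCTTCC occurs at positions 16–25; this primer anneals to the bottom strand there with its 3' end pointing downstream.
Taking the reverse complement of CGCCAGGGCCCTTGATAA gives TTATCAAGGGCCCTGGCG, found at positions 69–86 on the template; the primer anneals here to the top strand with its 3' end pointing upstream.
Amplicon spans positions 16–86: 71 bp.

71 bp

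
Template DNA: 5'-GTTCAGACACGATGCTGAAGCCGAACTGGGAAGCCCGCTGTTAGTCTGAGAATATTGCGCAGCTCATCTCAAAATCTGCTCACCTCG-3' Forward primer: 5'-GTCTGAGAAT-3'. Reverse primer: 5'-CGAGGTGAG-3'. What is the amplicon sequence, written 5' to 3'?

5'-GTCTGAGAATATTGCGCAGCTCATCTCAAAATCTGCTCACCTCG-3'

Scanning the template, GTCTGAGAAT occurs at positions 44–53; this primer anneals to the bottom strand there with its 3' end pointing downstream.
The reverse primer's reverse complement is CTCACCTCG, which matches the template at positions 79–87.
The product is the template from position 44 through 87 (44 bp).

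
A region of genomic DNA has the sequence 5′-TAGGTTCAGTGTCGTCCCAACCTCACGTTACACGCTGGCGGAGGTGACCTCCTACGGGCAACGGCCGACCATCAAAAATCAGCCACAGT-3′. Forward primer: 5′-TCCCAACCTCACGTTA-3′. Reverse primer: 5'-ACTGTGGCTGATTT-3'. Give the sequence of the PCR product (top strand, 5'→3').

The forward primer matches the template at positions 15–30.
Taking the reverse complement of ACTGTGGCTGATTT gives AAATCAGCCACAGT, found at positions 76–89 on the template; the primer anneals here to the top strand with its 3' end pointing upstream.
The product is the template from position 15 through 89 (75 bp).

5'-TCCCAACCTCACGTTACACGCTGGCGGAGGTGACCTCCTACGGGCAACGGCCGACCATCAAAAATCAGCCACAGT-3'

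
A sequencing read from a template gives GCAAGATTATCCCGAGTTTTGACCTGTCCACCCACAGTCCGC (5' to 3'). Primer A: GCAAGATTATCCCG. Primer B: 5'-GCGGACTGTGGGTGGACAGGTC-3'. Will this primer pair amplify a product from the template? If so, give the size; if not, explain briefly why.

Yes — a 42 bp product.

Primer A (GCAAGATTATCCCG) matches the top strand at positions 1–14; it acts as a forward primer.
Primer B's reverse complement is GACCTGTCCACCCACAGTCCGC, matching the top strand at positions 21–42; it acts as a reverse primer.
The 3' ends face each other across positions 1–42, giving a 42 bp product.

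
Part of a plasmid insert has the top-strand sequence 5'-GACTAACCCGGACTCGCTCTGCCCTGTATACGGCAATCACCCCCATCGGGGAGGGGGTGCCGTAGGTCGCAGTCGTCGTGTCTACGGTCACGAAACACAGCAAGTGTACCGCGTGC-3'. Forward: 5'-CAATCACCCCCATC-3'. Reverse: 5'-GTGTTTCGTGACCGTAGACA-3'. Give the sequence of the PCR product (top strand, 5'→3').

The forward primer matches the template at positions 34–47.
Taking the reverse complement of GTGTTTCGTGACCGTAGACA gives TGTCTACGGTCACGAAACAC, found at positions 79–98 on the template; the primer anneals here to the top strand with its 3' end pointing upstream.
The product is the template from position 34 through 98 (65 bp).

5'-CAATCACCCCCATCGGGGAGGGGGTGCCGTAGGTCGCAGTCGTCGTGTCTACGGTCACGAAACAC-3'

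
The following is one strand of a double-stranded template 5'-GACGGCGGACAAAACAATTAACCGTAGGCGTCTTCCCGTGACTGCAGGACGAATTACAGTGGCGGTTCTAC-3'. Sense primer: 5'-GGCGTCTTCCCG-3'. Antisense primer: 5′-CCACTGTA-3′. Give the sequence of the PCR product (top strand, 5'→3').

5'-GGCGTCTTCCCGTGACTGCAGGACGAATTACAGTGG-3'

The forward primer matches the template at positions 27–38.
The reverse primer's reverse complement is TACAGTGG, which matches the template at positions 55–62.
The product is the template from position 27 through 62 (36 bp).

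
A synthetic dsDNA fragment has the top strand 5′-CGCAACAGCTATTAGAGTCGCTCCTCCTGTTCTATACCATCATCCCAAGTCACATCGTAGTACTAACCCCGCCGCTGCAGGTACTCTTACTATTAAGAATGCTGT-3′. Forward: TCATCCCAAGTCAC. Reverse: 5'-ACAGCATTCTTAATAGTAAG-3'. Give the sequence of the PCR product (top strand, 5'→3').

5'-TCATCCCAAGTCACATCGTAGTACTAACCCCGCCGCTGCAGGTACTCTTACTATTAAGAATGCTGT-3'

Scanning the template, TCATCCCAAGTCAC occurs at positions 40–53; this primer anneals to the bottom strand there with its 3' end pointing downstream.
The reverse primer's reverse complement is CTTACTATTAAGAATGCTGT, which matches the template at positions 86–105.
The product is the template from position 40 through 105 (66 bp).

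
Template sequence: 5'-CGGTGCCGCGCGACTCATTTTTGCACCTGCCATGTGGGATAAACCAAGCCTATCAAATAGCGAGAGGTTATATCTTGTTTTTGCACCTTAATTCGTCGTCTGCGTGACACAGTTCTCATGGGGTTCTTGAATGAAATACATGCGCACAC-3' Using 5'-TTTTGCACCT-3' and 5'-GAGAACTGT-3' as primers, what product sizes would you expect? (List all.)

99 bp, 39 bp

The forward primer TTTTGCACCT matches the top strand at positions 19–28, 79–88.
The reverse primer's reverse complement is ACAGTTCTC, matching at positions 109–117.
Each forward site pairs with the reverse site to give a product ending at position 117: sizes 99, 39 bp.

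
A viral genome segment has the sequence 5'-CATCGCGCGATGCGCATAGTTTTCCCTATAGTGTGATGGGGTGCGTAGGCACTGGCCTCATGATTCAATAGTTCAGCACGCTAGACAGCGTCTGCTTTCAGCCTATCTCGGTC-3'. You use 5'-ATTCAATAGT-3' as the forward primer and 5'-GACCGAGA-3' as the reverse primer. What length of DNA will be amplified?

The forward primer matches the template at positions 63–72.
The reverse primer's reverse complement is TCTCGGTC, which matches the template at positions 106–113.
Amplicon spans positions 63–113: 51 bp.

51 bp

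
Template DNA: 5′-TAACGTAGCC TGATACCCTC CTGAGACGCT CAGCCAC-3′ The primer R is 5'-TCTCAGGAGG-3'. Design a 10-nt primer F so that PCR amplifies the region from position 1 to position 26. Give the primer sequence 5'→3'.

5'-TAACGTAGCC-3'

The reverse primer's reverse complement CCTCCTGAGA matches the template at positions 17–26; the product starts at position 1.
The forward primer is identical to the top strand over positions 1–10: TAACGTAGCC.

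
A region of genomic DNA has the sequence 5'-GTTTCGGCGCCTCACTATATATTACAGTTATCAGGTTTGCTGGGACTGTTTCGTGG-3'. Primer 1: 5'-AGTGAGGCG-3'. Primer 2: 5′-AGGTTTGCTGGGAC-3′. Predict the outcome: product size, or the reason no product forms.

Primer 1 (AGTGAGGCG) has reverse complement CGCCTCACT, which matches the top strand at positions 8–16; primer 1 anneals to the top strand there with its 3' end pointing upstream toward position 8.
Primer 2 (AGGTTTGCTGGGAC) matches the top strand directly at positions 33–46; it anneals to the bottom strand with its 3' end pointing downstream toward position 46.
The 3' ends diverge (primer 1 extends toward position 1, primer 2 toward position 56), so the primers never converge on a shared product.

No product — the primers' 3' ends point away from each other.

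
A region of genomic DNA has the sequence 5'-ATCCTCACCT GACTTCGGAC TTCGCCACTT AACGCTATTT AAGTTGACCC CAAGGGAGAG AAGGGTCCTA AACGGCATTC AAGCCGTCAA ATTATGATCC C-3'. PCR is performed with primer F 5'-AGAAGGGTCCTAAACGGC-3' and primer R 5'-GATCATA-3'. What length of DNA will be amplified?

The forward primer matches the template at positions 59–76.
The reverse primer's reverse complement is TATGATC, which matches the template at positions 93–99.
Amplicon spans positions 59–99: 41 bp.

41 bp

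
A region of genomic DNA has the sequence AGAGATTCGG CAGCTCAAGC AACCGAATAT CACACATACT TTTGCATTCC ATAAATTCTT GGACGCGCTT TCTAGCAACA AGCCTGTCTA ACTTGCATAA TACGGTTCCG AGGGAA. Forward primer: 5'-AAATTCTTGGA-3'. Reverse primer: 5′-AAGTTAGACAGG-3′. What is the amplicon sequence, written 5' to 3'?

Scanning the template, AAATTCTTGGA occurs at positions 53–63; this primer anneals to the bottom strand there with its 3' end pointing downstream.
Reverse complement of the reverse primer: CCTGTCTAACTT. This occurs on the top strand at positions 83–94.
The product is the template from position 53 through 94 (42 bp).

5'-AAATTCTTGGACGCGCTTTCTAGCAACAAGCCTGTCTAACTT-3'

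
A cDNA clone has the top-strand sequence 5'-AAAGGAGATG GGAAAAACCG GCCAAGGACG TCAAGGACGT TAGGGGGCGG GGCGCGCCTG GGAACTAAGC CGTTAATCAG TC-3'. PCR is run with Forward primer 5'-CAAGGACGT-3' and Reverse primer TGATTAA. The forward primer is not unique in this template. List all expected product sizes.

57 bp, 48 bp

The forward primer CAAGGACGT matches the top strand at positions 23–31, 32–40.
The reverse primer's reverse complement is TTAATCA, matching at positions 73–79.
Each forward site pairs with the reverse site to give a product ending at position 79: sizes 57, 48 bp.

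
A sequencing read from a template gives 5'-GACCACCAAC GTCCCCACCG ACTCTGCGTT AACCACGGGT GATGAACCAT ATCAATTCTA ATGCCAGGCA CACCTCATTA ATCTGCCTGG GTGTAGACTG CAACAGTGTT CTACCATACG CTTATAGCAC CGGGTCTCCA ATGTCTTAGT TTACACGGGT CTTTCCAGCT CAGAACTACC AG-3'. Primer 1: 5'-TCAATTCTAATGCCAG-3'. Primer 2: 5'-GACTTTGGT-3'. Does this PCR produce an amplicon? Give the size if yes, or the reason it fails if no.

No product — primer 2 has no binding site in the template.

Primer 2 (GACTTTGGT) does not match the top strand, and its reverse complement ACCAAAGTC does not match either.
With no annealing site for primer 2, no amplification occurs.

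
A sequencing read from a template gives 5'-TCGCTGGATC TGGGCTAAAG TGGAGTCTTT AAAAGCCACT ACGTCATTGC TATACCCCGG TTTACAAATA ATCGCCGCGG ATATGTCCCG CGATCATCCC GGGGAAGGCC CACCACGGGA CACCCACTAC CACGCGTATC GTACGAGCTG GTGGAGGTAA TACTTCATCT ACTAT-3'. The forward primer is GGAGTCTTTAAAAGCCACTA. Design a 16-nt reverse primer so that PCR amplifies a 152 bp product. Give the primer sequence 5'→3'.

5'-AGTAGATGAAGTATTA-3'

The forward primer binds at positions 22–41, so a 152 bp product ends at position 22 + 152 − 1 = 173.
The reverse primer anneals to the top strand over positions 158–173, i.e. to TAATACTTCATCTACT.
Its sequence written 5'→3' is the reverse complement: AGTAGATGAAGTATTA.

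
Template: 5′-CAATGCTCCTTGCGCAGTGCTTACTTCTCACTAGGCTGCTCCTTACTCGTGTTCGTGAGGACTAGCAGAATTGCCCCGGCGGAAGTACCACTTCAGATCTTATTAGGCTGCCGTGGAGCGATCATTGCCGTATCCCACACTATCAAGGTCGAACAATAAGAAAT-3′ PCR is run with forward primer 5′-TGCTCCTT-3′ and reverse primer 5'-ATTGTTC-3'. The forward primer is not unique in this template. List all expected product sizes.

154 bp, 121 bp

The forward primer TGCTCCTT matches the top strand at positions 4–11, 37–44.
The reverse primer's reverse complement is GAACAAT, matching at positions 151–157.
Each forward site pairs with the reverse site to give a product ending at position 157: sizes 154, 121 bp.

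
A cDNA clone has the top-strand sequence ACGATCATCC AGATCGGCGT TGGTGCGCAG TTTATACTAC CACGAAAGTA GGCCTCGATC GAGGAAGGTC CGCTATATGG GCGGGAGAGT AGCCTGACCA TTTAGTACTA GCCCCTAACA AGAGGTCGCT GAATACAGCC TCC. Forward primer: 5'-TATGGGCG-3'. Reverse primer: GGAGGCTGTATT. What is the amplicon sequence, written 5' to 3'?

Scanning the template, TATGGGCG occurs at positions 76–83; this primer anneals to the bottom strand there with its 3' end pointing downstream.
Taking the reverse complement of GGAGGCTGTATT gives AATACAGCCTCC, found at positions 132–143 on the template; the primer anneals here to the top strand with its 3' end pointing upstream.
The product is the template from position 76 through 143 (68 bp).

5'-TATGGGCGGGAGAGTAGCCTGACCATTTAGTACTAGCCCCTAACAAGAGGTCGCTGAATACAGCCTCC-3'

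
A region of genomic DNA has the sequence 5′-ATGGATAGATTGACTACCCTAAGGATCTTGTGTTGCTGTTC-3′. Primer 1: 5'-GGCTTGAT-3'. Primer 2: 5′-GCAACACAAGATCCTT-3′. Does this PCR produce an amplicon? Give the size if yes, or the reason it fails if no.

No product — primer 1 has no binding site in the template.

Primer 1 (GGCTTGAT) does not match the top strand, and its reverse complement ATCAAGCC does not match either.
With no annealing site for primer 1, no amplification occurs.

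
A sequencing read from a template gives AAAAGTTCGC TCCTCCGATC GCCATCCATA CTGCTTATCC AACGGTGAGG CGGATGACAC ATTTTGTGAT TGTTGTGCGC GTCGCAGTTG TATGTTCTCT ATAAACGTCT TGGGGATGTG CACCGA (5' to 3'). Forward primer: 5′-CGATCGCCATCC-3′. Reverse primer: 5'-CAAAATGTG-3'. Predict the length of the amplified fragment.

Scanning the template, CGATCGCCATCC occurs at positions 16–27; this primer anneals to the bottom strand there with its 3' end pointing downstream.
Reverse complement of the reverse primer: CACATTTTG. This occurs on the top strand at positions 58–66.
Amplicon spans positions 16–66: 51 bp.

51 bp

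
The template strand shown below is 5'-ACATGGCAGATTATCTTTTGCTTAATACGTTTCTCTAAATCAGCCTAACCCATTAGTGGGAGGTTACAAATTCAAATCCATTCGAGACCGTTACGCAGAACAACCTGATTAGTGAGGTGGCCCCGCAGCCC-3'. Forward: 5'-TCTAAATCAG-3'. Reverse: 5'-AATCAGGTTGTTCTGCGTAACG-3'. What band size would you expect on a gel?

Forward primer TCTAAATCAG is found on the top strand at positions 34–43.
Taking the reverse complement of AATCAGGTTGTTCTGCGTAACG gives CGTTACGCAGAACAACCTGATT, found at positions 89–110 on the template; the primer anneals here to the top strand with its 3' end pointing upstream.
Product length = (reverse-primer end) − (forward-primer start) + 1 = 110 − 34 + 1 = 77 bp.

77 bp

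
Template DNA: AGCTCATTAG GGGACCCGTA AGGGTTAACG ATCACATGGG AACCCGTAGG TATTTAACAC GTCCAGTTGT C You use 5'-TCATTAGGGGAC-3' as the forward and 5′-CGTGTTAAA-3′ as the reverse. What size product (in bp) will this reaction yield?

Scanning the template, TCATTAGGGGAC occurs at positions 4–15; this primer anneals to the bottom strand there with its 3' end pointing downstream.
Reverse complement of the reverse primer: TTTAACACG. This occurs on the top strand at positions 53–61.
The product runs from position 4 to position 61, so its length is 61 − 4 + 1 = 58 bp.

58 bp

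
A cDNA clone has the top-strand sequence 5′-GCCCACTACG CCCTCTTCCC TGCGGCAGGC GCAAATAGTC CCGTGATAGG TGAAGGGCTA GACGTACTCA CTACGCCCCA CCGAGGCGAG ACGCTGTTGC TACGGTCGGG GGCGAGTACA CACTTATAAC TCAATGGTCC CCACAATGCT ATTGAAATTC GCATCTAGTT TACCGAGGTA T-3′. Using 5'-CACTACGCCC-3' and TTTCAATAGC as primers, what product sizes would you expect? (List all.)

The forward primer CACTACGCCC matches the top strand at positions 4–13, 69–78.
The reverse primer's reverse complement is GCTATTGAAA, matching at positions 148–157.
Each forward site pairs with the reverse site to give a product ending at position 157: sizes 154, 89 bp.

154 bp, 89 bp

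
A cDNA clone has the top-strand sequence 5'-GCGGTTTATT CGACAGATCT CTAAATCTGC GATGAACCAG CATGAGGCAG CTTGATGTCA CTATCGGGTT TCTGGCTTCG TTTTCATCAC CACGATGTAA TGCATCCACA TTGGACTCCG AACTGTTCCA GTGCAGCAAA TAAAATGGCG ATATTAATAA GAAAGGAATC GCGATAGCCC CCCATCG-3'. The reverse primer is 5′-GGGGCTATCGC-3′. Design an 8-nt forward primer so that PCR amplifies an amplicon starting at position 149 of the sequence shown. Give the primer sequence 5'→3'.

The reverse primer's reverse complement GCGATAGCCCC matches the template at positions 171–181; the product starts at position 149.
The forward primer is identical to the top strand over positions 149–156: CGATATTA.

5'-CGATATTA-3'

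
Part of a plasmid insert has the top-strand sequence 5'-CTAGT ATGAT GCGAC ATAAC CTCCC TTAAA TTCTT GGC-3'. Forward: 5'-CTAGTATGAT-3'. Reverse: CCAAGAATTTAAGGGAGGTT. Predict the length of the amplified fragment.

37 bp

The forward primer matches the template at positions 1–10.
The reverse primer's reverse complement is AACCTCCCTTAAATTCTTGG, which matches the template at positions 18–37.
Amplicon spans positions 1–37: 37 bp.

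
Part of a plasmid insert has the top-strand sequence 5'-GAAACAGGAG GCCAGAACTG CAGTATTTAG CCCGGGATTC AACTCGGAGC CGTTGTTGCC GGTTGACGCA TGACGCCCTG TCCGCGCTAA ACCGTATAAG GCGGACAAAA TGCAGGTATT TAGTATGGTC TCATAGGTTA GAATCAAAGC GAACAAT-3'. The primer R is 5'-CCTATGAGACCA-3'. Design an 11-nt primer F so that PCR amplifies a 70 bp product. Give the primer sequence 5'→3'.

5'-GCATGACGCCC-3'

The reverse primer's reverse complement TGGTCTCATAGG matches the template at positions 126–137, so the product ends at position 137.
A 70 bp product then starts at position 137 − 70 + 1 = 68.
The forward primer is identical to the top strand there: GCATGACGCCC.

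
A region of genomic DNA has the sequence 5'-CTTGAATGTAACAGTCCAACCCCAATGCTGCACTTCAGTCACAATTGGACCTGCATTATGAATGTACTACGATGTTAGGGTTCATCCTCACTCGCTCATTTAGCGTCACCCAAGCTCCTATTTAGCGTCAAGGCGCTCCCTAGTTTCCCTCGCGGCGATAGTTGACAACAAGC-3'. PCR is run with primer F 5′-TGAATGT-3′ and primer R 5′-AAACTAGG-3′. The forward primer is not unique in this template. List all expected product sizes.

The forward primer TGAATGT matches the top strand at positions 3–9, 59–65.
The reverse primer's reverse complement is CCTAGTTT, matching at positions 139–146.
Each forward site pairs with the reverse site to give a product ending at position 146: sizes 144, 88 bp.

144 bp, 88 bp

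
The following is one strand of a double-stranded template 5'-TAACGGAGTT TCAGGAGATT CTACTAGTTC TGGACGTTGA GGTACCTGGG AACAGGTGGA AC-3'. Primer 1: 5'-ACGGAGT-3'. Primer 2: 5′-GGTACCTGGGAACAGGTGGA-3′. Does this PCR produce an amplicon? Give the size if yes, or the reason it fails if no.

Primer 1 (ACGGAGT) matches the top strand at positions 3–9 (3' end points downstream).
Primer 2 (GGTACCTGGGAACAGGTGGA) also matches the top strand directly, at positions 41–60 — its reverse complement TCCACCTGTTCCCAGGTACC is not present.
Both primers anneal to the bottom strand with 3' ends pointing the same way, so neither can prime synthesis back toward the other.

No product — both primers anneal to the same strand and extend in the same direction.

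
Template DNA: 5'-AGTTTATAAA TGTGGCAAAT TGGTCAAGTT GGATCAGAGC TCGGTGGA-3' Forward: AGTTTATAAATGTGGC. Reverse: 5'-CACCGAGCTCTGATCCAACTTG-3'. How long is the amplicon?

Scanning the template, AGTTTATAAATGTGGC occurs at positions 1–16; this primer anneals to the bottom strand there with its 3' end pointing downstream.
Taking the reverse complement of CACCGAGCTCTGATCCAACTTG gives CAAGTTGGATCAGAGCTCGGTG, found at positions 25–46 on the template; the primer anneals here to the top strand with its 3' end pointing upstream.
The product runs from position 1 to position 46, so its length is 46 − 1 + 1 = 46 bp.

46 bp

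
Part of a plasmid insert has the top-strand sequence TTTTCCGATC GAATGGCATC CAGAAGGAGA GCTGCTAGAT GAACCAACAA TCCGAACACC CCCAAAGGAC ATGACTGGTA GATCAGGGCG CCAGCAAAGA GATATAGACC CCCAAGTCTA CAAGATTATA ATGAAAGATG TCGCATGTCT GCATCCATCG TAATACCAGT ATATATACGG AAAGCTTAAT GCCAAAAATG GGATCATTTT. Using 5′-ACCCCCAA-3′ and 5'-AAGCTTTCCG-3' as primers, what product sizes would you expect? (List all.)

The forward primer ACCCCCAA matches the top strand at positions 58–65, 108–115.
The reverse primer's reverse complement is CGGAAAGCTT, matching at positions 178–187.
Each forward site pairs with the reverse site to give a product ending at position 187: sizes 130, 80 bp.

130 bp, 80 bp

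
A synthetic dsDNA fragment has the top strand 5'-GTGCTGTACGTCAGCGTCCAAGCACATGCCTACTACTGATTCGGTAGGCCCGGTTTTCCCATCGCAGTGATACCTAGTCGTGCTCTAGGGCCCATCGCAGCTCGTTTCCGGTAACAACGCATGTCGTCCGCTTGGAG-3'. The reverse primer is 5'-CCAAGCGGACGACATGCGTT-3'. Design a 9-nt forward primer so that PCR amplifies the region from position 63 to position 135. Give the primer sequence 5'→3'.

5'-CGCAGTGAT-3'

The reverse primer's reverse complement AACGCATGTCGTCCGCTTGG matches the template at positions 116–135; the product starts at position 63.
The forward primer is identical to the top strand over positions 63–71: CGCAGTGAT.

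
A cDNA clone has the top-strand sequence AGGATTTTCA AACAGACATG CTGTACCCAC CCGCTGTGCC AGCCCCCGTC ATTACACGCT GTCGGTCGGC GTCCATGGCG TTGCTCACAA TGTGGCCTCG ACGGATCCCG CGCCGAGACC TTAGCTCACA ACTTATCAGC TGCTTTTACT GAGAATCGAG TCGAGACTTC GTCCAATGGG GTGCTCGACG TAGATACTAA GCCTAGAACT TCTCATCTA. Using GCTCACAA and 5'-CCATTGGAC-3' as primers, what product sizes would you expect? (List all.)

97 bp, 56 bp

The forward primer GCTCACAA matches the top strand at positions 83–90, 124–131.
The reverse primer's reverse complement is GTCCAATGG, matching at positions 171–179.
Each forward site pairs with the reverse site to give a product ending at position 179: sizes 97, 56 bp.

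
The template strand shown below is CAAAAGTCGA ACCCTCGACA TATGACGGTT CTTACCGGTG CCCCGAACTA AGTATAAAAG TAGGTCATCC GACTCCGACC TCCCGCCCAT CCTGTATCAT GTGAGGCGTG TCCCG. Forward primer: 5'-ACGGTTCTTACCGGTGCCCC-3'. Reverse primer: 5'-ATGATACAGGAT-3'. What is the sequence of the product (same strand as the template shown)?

5'-ACGGTTCTTACCGGTGCCCCGAACTAAGTATAAAAGTAGGTCATCCGACTCCGACCTCCCGCCCATCCTGTATCAT-3'

The forward primer matches the template at positions 25–44.
The reverse primer's reverse complement is ATCCTGTATCAT, which matches the template at positions 89–100.
The product is the template from position 25 through 100 (76 bp).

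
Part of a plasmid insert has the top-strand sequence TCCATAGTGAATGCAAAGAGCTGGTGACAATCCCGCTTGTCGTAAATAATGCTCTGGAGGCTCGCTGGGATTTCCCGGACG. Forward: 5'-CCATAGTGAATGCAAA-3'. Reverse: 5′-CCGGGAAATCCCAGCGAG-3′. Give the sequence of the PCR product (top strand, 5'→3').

The forward primer matches the template at positions 2–17.
The reverse primer's reverse complement is CTCGCTGGGATTTCCCGG, which matches the template at positions 61–78.
The product is the template from position 2 through 78 (77 bp).

5'-CCATAGTGAATGCAAAGAGCTGGTGACAATCCCGCTTGTCGTAAATAATGCTCTGGAGGCTCGCTGGGATTTCCCGG-3'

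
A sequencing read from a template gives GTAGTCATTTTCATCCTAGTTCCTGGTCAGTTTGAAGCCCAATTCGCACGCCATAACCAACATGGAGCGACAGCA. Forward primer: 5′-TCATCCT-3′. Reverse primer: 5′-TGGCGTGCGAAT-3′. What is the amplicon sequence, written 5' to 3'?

5'-TCATCCTAGTTCCTGGTCAGTTTGAAGCCCAATTCGCACGCCA-3'

The forward primer matches the template at positions 11–17.
Taking the reverse complement of TGGCGTGCGAAT gives ATTCGCACGCCA, found at positions 42–53 on the template; the primer anneals here to the top strand with its 3' end pointing upstream.
The product is the template from position 11 through 53 (43 bp).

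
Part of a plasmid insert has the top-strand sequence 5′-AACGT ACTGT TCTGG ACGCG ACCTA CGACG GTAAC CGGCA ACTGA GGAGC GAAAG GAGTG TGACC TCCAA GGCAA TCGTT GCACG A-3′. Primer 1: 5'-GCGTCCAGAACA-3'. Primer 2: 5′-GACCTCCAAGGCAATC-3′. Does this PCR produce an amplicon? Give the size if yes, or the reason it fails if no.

No product — the primers' 3' ends point away from each other.

Primer 1 (GCGTCCAGAACA) has reverse complement TGTTCTGGACGC, which matches the top strand at positions 8–19; primer 1 anneals to the top strand there with its 3' end pointing upstream toward position 8.
Primer 2 (GACCTCCAAGGCAATC) matches the top strand directly at positions 62–77; it anneals to the bottom strand with its 3' end pointing downstream toward position 77.
The 3' ends diverge (primer 1 extends toward position 1, primer 2 toward position 86), so the primers never converge on a shared product.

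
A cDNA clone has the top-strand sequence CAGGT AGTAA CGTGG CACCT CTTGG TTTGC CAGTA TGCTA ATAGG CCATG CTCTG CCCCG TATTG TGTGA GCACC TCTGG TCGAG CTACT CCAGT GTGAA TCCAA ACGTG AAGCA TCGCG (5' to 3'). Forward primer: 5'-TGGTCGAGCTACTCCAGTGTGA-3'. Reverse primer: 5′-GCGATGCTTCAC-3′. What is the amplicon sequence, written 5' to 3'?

5'-TGGTCGAGCTACTCCAGTGTGAATCCAAACGTGAAGCATCGC-3'

Scanning the template, TGGTCGAGCTACTCCAGTGTGA occurs at positions 78–99; this primer anneals to the bottom strand there with its 3' end pointing downstream.
Reverse complement of the reverse primer: GTGAAGCATCGC. This occurs on the top strand at positions 108–119.
The product is the template from position 78 through 119 (42 bp).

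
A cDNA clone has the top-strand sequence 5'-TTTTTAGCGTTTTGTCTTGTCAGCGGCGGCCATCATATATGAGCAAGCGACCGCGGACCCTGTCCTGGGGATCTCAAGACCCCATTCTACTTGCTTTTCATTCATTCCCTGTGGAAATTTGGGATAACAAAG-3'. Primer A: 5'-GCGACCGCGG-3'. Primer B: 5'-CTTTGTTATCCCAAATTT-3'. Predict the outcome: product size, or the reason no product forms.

Yes — an 86 bp product.

Primer A (GCGACCGCGG) matches the top strand at positions 47–56; it acts as a forward primer.
Primer B's reverse complement is AAATTTGGGATAACAAAG, matching the top strand at positions 115–132; it acts as a reverse primer.
The 3' ends face each other across positions 47–132, giving an 86 bp product.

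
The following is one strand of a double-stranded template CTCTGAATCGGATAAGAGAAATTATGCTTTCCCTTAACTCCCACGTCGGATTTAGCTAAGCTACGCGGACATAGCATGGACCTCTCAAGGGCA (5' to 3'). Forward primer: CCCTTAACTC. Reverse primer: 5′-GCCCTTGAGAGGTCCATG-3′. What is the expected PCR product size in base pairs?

The forward primer matches the template at positions 31–40.
The reverse primer's reverse complement is CATGGACCTCTCAAGGGC, which matches the template at positions 75–92.
The product runs from position 31 to position 92, so its length is 92 − 31 + 1 = 62 bp.

62 bp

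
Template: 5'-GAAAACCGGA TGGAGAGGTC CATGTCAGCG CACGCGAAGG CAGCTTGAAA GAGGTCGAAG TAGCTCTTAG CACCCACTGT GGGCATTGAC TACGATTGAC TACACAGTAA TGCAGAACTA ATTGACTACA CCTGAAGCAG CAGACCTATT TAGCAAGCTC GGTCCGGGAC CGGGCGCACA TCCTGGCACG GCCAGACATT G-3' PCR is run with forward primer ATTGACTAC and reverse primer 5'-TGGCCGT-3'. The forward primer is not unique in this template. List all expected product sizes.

110 bp, 100 bp, 74 bp

The forward primer ATTGACTAC matches the top strand at positions 85–93, 95–103, 121–129.
The reverse primer's reverse complement is ACGGCCA, matching at positions 188–194.
Each forward site pairs with the reverse site to give a product ending at position 194: sizes 110, 100, 74 bp.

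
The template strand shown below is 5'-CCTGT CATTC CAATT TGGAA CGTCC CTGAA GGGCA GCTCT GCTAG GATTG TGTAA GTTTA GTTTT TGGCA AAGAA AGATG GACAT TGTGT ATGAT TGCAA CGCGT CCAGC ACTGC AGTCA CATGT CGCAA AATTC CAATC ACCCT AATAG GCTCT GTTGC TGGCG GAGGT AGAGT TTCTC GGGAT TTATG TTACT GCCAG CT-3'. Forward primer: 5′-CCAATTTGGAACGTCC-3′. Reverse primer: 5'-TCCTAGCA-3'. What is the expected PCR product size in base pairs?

38 bp

Forward primer CCAATTTGGAACGTCC is found on the top strand at positions 10–25.
Taking the reverse complement of TCCTAGCA gives TGCTAGGA, found at positions 40–47 on the template; the primer anneals here to the top strand with its 3' end pointing upstream.
Amplicon spans positions 10–47: 38 bp.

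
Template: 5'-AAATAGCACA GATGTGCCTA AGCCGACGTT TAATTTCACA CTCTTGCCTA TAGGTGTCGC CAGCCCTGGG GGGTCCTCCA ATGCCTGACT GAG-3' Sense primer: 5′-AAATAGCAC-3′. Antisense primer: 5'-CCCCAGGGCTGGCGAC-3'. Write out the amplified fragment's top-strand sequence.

5'-AAATAGCACAGATGTGCCTAAGCCGACGTTTAATTTCACACTCTTGCCTATAGGTGTCGCCAGCCCTGGGG-3'

The forward primer matches the template at positions 1–9.
Reverse complement of the reverse primer: GTCGCCAGCCCTGGGG. This occurs on the top strand at positions 56–71.
The product is the template from position 1 through 71 (71 bp).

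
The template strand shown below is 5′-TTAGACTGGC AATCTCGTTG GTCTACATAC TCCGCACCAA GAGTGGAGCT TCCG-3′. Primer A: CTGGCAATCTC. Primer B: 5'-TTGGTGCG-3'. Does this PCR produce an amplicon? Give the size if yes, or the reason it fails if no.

Yes — a 35 bp product.

Primer A (CTGGCAATCTC) matches the top strand at positions 6–16; it acts as a forward primer.
Primer B's reverse complement is CGCACCAA, matching the top strand at positions 33–40; it acts as a reverse primer.
The 3' ends face each other across positions 6–40, giving a 35 bp product.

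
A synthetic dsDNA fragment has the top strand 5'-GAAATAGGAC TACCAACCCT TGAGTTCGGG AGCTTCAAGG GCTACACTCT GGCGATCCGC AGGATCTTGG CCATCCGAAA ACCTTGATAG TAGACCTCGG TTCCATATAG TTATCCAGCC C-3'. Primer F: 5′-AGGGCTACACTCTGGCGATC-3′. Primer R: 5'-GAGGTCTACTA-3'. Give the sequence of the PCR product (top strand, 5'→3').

Scanning the template, AGGGCTACACTCTGGCGATC occurs at positions 38–57; this primer anneals to the bottom strand there with its 3' end pointing downstream.
The reverse primer's reverse complement is TAGTAGACCTC, which matches the template at positions 88–98.
The product is the template from position 38 through 98 (61 bp).

5'-AGGGCTACACTCTGGCGATCCGCAGGATCTTGGCCATCCGAAAACCTTGATAGTAGACCTC-3'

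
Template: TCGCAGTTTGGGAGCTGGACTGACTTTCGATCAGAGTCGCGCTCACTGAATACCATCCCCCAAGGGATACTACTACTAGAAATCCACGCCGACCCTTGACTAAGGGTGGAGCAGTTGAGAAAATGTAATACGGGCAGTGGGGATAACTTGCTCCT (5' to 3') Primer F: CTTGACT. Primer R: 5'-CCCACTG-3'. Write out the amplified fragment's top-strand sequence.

Forward primer CTTGACT is found on the top strand at positions 95–101.
Taking the reverse complement of CCCACTG gives CAGTGGG, found at positions 135–141 on the template; the primer anneals here to the top strand with its 3' end pointing upstream.
The product is the template from position 95 through 141 (47 bp).

5'-CTTGACTAAGGGTGGAGCAGTTGAGAAAATGTAATACGGGCAGTGGG-3'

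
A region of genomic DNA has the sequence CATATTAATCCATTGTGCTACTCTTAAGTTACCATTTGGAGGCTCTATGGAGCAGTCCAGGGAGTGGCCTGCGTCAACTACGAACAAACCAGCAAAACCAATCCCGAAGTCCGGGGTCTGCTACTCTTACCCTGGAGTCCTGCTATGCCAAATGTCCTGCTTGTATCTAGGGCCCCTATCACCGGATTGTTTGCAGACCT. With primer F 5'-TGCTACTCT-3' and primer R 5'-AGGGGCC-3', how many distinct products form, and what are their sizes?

The forward primer TGCTACTCT matches the top strand at positions 16–24, 119–127.
The reverse primer's reverse complement is GGCCCCT, matching at positions 171–177.
Each forward site pairs with the reverse site to give a product ending at position 177: sizes 162, 59 bp.

Two products: 162 bp, 59 bp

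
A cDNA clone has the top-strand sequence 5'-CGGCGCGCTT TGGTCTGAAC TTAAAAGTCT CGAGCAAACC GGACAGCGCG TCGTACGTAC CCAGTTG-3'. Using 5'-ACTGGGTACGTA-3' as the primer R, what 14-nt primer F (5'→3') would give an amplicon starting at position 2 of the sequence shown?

5'-GGCGCGCTTTGGTC-3'

The reverse primer's reverse complement TACGTACCCAGT matches the template at positions 54–65; the product starts at position 2.
The forward primer is identical to the top strand over positions 2–15: GGCGCGCTTTGGTC.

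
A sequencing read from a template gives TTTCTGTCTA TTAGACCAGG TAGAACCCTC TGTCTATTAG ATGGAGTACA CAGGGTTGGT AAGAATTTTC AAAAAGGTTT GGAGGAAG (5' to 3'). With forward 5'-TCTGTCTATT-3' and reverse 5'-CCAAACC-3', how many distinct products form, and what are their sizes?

Two products: 80 bp, 54 bp

The forward primer TCTGTCTATT matches the top strand at positions 3–12, 29–38.
The reverse primer's reverse complement is GGTTTGG, matching at positions 76–82.
Each forward site pairs with the reverse site to give a product ending at position 82: sizes 80, 54 bp.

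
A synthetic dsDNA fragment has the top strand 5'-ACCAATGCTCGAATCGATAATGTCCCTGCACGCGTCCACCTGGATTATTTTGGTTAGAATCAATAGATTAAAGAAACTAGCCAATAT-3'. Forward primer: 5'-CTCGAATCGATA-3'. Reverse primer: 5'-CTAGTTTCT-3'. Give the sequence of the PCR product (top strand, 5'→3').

Forward primer CTCGAATCGATA is found on the top strand at positions 8–19.
Reverse complement of the reverse primer: AGAAACTAG. This occurs on the top strand at positions 72–80.
The product is the template from position 8 through 80 (73 bp).

5'-CTCGAATCGATAATGTCCCTGCACGCGTCCACCTGGATTATTTTGGTTAGAATCAATAGATTAAAGAAACTAG-3'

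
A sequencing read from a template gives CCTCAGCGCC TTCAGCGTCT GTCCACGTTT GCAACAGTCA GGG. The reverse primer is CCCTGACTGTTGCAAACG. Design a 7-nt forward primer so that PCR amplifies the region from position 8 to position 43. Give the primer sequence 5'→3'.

The reverse primer's reverse complement CGTTTGCAACAGTCAGGG matches the template at positions 26–43; the product starts at position 8.
The forward primer is identical to the top strand over positions 8–14: GCCTTCA.

5'-GCCTTCA-3'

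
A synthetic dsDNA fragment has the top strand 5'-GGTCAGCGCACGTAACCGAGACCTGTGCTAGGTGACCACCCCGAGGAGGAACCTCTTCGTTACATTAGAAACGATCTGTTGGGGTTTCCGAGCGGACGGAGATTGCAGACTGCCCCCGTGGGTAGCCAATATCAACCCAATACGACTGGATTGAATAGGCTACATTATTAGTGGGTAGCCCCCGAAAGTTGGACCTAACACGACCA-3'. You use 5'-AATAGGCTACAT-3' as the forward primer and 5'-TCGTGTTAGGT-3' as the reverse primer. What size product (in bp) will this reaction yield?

The forward primer matches the template at positions 154–165.
The reverse primer's reverse complement is ACCTAACACGA, which matches the template at positions 193–203.
Product length = (reverse-primer end) − (forward-primer start) + 1 = 203 − 154 + 1 = 50 bp.

50 bp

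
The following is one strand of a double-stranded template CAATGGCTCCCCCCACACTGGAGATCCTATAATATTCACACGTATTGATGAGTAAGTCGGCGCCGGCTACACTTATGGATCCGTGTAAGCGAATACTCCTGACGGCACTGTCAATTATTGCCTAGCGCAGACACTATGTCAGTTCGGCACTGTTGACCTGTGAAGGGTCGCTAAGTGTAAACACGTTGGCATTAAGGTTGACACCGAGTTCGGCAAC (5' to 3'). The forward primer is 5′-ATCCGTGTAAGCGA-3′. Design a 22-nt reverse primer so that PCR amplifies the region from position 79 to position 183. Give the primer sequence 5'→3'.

5'-TGTTTACACTTAGCGACCCTTC-3'

The product's 3' end on the top strand is position 183.
The reverse primer anneals to the top strand over positions 162–183, i.e. to GAAGGGTCGCTAAGTGTAAACA.
Its sequence written 5'→3' is the reverse complement: TGTTTACACTTAGCGACCCTTC.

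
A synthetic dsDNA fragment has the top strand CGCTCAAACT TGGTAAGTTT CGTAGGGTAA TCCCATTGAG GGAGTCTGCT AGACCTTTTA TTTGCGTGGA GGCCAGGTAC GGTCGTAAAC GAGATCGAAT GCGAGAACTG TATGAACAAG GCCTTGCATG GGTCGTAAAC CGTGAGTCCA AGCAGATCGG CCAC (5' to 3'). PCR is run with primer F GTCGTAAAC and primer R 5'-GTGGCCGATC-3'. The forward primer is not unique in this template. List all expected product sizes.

83 bp, 33 bp

The forward primer GTCGTAAAC matches the top strand at positions 82–90, 132–140.
The reverse primer's reverse complement is GATCGGCCAC, matching at positions 155–164.
Each forward site pairs with the reverse site to give a product ending at position 164: sizes 83, 33 bp.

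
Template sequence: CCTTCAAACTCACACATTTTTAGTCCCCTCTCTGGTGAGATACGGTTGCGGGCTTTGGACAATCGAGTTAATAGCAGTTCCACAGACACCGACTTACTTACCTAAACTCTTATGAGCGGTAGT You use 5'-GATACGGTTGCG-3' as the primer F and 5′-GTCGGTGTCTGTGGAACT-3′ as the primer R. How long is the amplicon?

55 bp

Forward primer GATACGGTTGCG is found on the top strand at positions 39–50.
Reverse complement of the reverse primer: AGTTCCACAGACACCGAC. This occurs on the top strand at positions 76–93.
Amplicon spans positions 39–93: 55 bp.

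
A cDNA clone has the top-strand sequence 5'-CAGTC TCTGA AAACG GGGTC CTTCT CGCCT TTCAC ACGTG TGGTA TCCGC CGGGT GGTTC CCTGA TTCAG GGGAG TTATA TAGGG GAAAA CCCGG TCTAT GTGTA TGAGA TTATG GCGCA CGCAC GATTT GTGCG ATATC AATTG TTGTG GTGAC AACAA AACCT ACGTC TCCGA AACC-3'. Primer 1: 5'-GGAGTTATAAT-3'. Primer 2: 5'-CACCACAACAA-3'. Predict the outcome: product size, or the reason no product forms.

Primer 1 (GGAGTTATAAT) does not match the top strand, and its reverse complement ATTATAACTCC does not match either.
With no annealing site for primer 1, no amplification occurs.

No product — primer 1 has no binding site in the template.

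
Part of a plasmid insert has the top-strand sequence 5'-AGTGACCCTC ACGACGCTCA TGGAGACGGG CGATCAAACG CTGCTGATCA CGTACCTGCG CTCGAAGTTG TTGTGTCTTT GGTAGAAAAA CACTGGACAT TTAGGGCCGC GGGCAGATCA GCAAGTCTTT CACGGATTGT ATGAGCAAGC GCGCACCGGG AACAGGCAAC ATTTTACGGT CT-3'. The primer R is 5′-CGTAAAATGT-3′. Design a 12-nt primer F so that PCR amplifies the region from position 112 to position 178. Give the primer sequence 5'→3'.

5'-GGCAGATCAGCA-3'

The reverse primer's reverse complement ACATTTTACG matches the template at positions 169–178; the product starts at position 112.
The forward primer is identical to the top strand over positions 112–123: GGCAGATCAGCA.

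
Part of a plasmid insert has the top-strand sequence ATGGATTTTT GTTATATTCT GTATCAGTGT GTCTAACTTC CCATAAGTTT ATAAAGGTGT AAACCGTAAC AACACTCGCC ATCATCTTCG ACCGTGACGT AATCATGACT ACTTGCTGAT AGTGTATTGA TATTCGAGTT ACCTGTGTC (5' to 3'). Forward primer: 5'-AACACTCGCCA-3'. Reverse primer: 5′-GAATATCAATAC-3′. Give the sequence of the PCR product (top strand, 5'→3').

Scanning the template, AACACTCGCCA occurs at positions 71–81; this primer anneals to the bottom strand there with its 3' end pointing downstream.
Taking the reverse complement of GAATATCAATAC gives GTATTGATATTC, found at positions 124–135 on the template; the primer anneals here to the top strand with its 3' end pointing upstream.
The product is the template from position 71 through 135 (65 bp).

5'-AACACTCGCCATCATCTTCGACCGTGACGTAATCATGACTACTTGCTGATAGTGTATTGATATTC-3'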